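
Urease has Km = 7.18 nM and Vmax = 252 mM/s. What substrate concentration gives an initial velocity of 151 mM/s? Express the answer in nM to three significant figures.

10.7 nM

Rearranging v = Vmax[S]/(Km+[S]) gives [S] = Km·v/(Vmax − v).
[S] = 7.18 × 151 / (252 − 151) = 1084/101.0 = 10.7 nM.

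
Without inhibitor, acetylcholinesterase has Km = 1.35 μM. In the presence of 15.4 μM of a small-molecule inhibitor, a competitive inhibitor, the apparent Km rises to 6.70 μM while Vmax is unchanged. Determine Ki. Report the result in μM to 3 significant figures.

Competitive: Km,app = α·Km with α = 1 + [I]/Ki.
α = Km,app/Km = 6.70/1.35 = 4.963.
Ki = [I]/(α − 1) = 15.4/3.963 = 3.89 μM.

3.89 μM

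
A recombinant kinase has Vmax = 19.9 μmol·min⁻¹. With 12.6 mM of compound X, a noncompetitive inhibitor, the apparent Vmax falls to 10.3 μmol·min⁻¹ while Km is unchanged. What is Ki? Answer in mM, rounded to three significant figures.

Noncompetitive: Vmax,app = Vmax/α with α = 1 + [I]/Ki.
α = Vmax/Vmax,app = 19.9/10.3 = 1.932.
Ki = [I]/(α − 1) = 12.6/0.9320 = 13.5 mM.

13.5 mM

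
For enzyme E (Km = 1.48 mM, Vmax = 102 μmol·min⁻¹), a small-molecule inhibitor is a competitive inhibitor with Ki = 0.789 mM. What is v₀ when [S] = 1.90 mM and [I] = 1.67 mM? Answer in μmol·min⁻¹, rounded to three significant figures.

29.8 μmol·min⁻¹

α = 1 + [I]/Ki = 1 + 1.67/0.789 = 3.117.
For a competitive inhibitor, Vmax is unchanged and the apparent Km becomes α·Km: Km,app = 4.61 mM, Vmax,app = 102 μmol·min⁻¹.
v = Vmax,app·[S]/(Km,app + [S]) = 102 × 1.90/(4.61 + 1.90) = 29.8 μmol·min⁻¹.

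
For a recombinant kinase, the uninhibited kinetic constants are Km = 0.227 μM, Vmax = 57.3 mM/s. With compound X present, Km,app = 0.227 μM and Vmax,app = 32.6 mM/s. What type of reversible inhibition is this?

noncompetitive

Vmax decreases (57.3 → 32.6 mM/s) while Km is unchanged — pure noncompetitive inhibition.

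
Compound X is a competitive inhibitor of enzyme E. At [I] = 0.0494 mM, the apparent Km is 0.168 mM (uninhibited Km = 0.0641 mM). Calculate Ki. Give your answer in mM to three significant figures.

Competitive: Km,app = α·Km with α = 1 + [I]/Ki.
α = Km,app/Km = 0.168/0.0641 = 2.621.
Ki = [I]/(α − 1) = 0.0494/1.621 = 0.0305 mM.

0.0305 mM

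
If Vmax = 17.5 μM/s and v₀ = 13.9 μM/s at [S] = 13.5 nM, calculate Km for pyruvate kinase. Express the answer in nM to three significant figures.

v/Vmax = 13.9/17.5 = 0.7943 = [S]/(Km+[S]).
So Km + [S] = [S]/0.7943 = 17.00 nM, giving Km = 17.00 − 13.5 = 3.50 nM.

3.50 nM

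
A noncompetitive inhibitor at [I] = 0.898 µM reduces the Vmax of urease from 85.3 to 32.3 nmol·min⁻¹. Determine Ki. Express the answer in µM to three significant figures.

0.547 µM

Noncompetitive: Vmax,app = Vmax/α with α = 1 + [I]/Ki.
α = Vmax/Vmax,app = 85.3/32.3 = 2.641.
Since α = 1 + [I]/Ki, [I]/Ki = 2.641 − 1 = 1.641 and Ki = 0.898/1.641 = 0.547 µM.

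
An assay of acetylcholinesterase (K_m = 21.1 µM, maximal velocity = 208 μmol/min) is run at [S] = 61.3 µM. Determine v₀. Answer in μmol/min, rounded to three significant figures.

[S]/(Km+[S]) = 61.3/82.40 = 0.7439, the fractional saturation.
v = 0.7439 × Vmax = 0.7439 × 208 = 155 μmol/min.

155 μmol/min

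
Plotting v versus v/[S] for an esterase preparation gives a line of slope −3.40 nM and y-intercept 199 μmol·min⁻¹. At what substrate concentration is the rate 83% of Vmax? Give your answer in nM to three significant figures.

The Eadie–Hofstee slope gives Km = 3.40 nM (slope = −Km).
v/Vmax = [S]/(Km+[S]) = 0.83 ⇒ [S] = Km·0.83/(1−0.83) = 3.40 × 4.882 = 16.6 nM.

16.6 nM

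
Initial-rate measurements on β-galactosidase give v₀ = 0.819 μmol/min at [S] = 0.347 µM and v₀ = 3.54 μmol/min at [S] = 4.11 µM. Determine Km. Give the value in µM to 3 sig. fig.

1.82 µM

From v = Vmax[S]/(Km+[S]), each point gives Vmax = v(Km+[S])/[S].
Equating: 0.819(Km+0.347)/0.347 = 3.54(Km+4.11)/4.11.
2.360·Km + 0.819 = 0.8613·Km + 3.54, so (2.360 − 0.8613)·Km = 3.54 − 0.819.
Km = 2.721/1.499 = 1.82 µM; then Vmax = 0.819(1.82+0.347)/0.347 = 5.10 μmol/min.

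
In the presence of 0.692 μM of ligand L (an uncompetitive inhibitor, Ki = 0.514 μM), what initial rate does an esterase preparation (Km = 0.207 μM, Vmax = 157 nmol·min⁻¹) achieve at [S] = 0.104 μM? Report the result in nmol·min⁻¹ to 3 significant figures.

With α = 1 + [I]/Ki = 1 + 0.692/0.514 = 2.346, the uncompetitive rate law is v = (Vmax/α)·[S] / (Km/α + [S]).
v = (157/2.346)×0.104 / (0.207/2.346 + 0.104) = 6.959/0.1922 = 36.2 nmol·min⁻¹.

36.2 nmol·min⁻¹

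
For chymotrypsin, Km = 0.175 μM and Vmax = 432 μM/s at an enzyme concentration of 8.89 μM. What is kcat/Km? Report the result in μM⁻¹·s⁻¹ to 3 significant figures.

kcat = Vmax/[E]total = 432/8.89 = 48.6 s⁻¹.
kcat/Km = 48.6/0.175 = 278 μM⁻¹·s⁻¹.

278 μM⁻¹·s⁻¹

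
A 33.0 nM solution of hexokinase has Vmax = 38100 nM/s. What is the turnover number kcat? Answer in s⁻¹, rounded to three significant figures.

kcat = Vmax/[E]total = 38100 nM/s / 33.0 nM = 1150 s⁻¹.

1150 s⁻¹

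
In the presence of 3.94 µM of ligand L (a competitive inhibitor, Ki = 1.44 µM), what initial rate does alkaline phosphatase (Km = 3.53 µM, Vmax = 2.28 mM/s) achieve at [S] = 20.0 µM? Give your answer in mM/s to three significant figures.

With α = 1 + [I]/Ki = 1 + 3.94/1.44 = 3.736, the competitive rate law is v = Vmax[S] / (αKm + [S]).
v = 2.28×20.0 / (3.736×3.53 + 20.0) = 45.60/33.19 = 1.37 mM/s.

1.37 mM/s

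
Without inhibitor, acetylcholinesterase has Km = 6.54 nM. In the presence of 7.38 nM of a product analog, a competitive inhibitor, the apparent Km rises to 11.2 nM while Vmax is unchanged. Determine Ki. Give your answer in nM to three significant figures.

Competitive: Km,app = α·Km with α = 1 + [I]/Ki.
α = Km,app/Km = 11.2/6.54 = 1.713.
Ki = [I]/(α − 1) = 7.38/0.7125 = 10.4 nM.

10.4 nM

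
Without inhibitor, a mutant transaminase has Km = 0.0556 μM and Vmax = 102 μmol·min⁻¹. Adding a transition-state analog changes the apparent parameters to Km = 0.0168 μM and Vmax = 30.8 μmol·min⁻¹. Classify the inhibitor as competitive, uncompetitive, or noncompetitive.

uncompetitive

Both Km and Vmax decrease by the same factor (~3.31-fold) — characteristic of uncompetitive inhibition.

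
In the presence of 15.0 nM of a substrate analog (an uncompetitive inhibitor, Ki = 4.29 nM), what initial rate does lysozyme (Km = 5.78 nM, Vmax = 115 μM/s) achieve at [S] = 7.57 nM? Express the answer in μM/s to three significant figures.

With α = 1 + [I]/Ki = 1 + 15.0/4.29 = 4.497, the uncompetitive rate law is v = (Vmax/α)·[S] / (Km/α + [S]).
v = (115/4.497)×7.57 / (5.78/4.497 + 7.57) = 193.6/8.855 = 21.9 μM/s.

21.9 μM/s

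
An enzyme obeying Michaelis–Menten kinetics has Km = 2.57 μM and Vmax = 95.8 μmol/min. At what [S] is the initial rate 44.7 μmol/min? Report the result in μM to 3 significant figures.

Rearranging v = Vmax[S]/(Km+[S]) gives [S] = Km·v/(Vmax − v).
[S] = 2.57 × 44.7 / (95.8 − 44.7) = 114.9/51.10 = 2.25 μM.

2.25 μM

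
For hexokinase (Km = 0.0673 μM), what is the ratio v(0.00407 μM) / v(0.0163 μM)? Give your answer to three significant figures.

0.292

The fractional saturations are [S]/(Km+[S]) = 0.0163/0.08360 = 0.1950 and 0.00407/0.07137 = 0.05703.
v₂/v₁ is just their ratio: 0.05703/0.1950 = 0.292.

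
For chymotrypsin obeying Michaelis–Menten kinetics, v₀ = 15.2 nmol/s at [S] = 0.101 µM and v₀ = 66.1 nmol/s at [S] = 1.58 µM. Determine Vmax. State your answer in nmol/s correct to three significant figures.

85.7 nmol/s

In reciprocal form, 1/v = (Km/Vmax)·(1/[S]) + 1/Vmax. The two points give (1/[S], 1/v) = (9.901, 0.06579) and (0.6329, 0.01513).
Slope = (0.06579 − 0.01513)/(9.901 − 0.6329) = 0.005466; intercept = 0.06579 − 0.005466×9.901 = 0.01167.
Vmax = 1/intercept = 85.7 nmol/s; Km = slope × Vmax = 0.005466 × 85.7 = 0.468 µM.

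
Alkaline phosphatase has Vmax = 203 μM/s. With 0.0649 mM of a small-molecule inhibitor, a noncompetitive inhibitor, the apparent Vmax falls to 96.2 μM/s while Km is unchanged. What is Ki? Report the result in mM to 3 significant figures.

Noncompetitive: Vmax,app = Vmax/α with α = 1 + [I]/Ki.
α = Vmax/Vmax,app = 203/96.2 = 2.110.
Ki = [I]/(α − 1) = 0.0649/1.110 = 0.0585 mM.

0.0585 mM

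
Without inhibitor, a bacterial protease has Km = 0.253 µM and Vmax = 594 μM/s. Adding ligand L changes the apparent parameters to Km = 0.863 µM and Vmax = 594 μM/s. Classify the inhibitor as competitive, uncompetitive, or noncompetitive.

competitive

Km increases (0.253 → 0.863 µM) while Vmax is unchanged — the hallmark of competitive inhibition.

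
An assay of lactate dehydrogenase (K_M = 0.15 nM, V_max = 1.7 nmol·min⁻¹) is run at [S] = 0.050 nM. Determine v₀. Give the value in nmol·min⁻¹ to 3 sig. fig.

[S]/(Km+[S]) = 0.050/0.2000 = 0.2500, the fractional saturation.
v = 0.2500 × Vmax = 0.2500 × 1.7 = 0.425 nmol·min⁻¹.

0.425 nmol·min⁻¹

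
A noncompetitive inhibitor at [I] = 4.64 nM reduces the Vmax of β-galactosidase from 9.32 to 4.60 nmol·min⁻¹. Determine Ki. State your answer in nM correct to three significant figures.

4.52 nM

Noncompetitive: Vmax,app = Vmax/α with α = 1 + [I]/Ki.
α = Vmax/Vmax,app = 9.32/4.60 = 2.026.
Since α = 1 + [I]/Ki, [I]/Ki = 2.026 − 1 = 1.026 and Ki = 4.64/1.026 = 4.52 nM.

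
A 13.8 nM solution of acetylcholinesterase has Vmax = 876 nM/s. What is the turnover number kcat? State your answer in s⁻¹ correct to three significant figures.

kcat = Vmax/[E]total = 876 nM/s / 13.8 nM = 63.5 s⁻¹.

63.5 s⁻¹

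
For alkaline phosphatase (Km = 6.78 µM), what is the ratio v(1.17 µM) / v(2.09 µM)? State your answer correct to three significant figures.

0.625

Since Vmax cancels, v₂/v₁ = [S]₂(Km+[S]₁) / [S]₁(Km+[S]₂).
= 1.17×(6.78+2.09) / (2.09×(6.78+1.17)) = 10.38/16.62 = 0.625.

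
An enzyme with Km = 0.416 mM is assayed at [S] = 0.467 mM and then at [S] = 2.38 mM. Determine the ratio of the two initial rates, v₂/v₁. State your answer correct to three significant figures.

Since Vmax cancels, v₂/v₁ = [S]₂(Km+[S]₁) / [S]₁(Km+[S]₂).
= 2.38×(0.416+0.467) / (0.467×(0.416+2.38)) = 2.102/1.306 = 1.61.

1.61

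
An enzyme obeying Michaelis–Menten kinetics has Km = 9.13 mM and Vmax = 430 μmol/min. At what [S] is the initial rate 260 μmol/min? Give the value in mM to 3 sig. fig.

The required fractional saturation is v/Vmax = 260/430 = 0.6047.
Then [S]/(Km+[S]) = 0.6047 ⇒ [S] = 9.13 × 0.6047/(1 − 0.6047) = 14.0 mM.

14.0 mM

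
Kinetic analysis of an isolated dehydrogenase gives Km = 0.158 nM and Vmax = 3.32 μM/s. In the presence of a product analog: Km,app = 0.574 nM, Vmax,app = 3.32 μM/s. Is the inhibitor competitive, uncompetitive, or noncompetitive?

competitive

Km increases (0.158 → 0.574 nM) while Vmax is unchanged — the hallmark of competitive inhibition.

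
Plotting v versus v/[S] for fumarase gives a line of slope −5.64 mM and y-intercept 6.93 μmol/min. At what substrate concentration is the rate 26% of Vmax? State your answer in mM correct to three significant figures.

The Eadie–Hofstee slope gives Km = 5.64 mM (slope = −Km).
v/Vmax = [S]/(Km+[S]) = 0.26 ⇒ [S] = Km·0.26/(1−0.26) = 5.64 × 0.3514 = 1.98 mM.

1.98 mM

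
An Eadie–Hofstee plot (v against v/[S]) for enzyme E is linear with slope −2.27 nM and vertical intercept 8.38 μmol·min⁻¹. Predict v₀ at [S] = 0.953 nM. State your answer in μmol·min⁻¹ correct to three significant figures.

In the Eadie–Hofstee form v = Vmax − Km·(v/[S]), the slope is −Km and the intercept is Vmax, so Km = 2.27 nM and Vmax = 8.38 μmol·min⁻¹.
v = 8.38 × 0.953/(2.27 + 0.953) = 2.48 μmol·min⁻¹.

2.48 μmol·min⁻¹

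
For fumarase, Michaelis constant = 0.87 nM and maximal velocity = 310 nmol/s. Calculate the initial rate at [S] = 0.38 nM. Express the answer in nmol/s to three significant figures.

[S]/(Km+[S]) = 0.38/1.250 = 0.3040, the fractional saturation.
v = 0.3040 × Vmax = 0.3040 × 310 = 94.2 nmol/s.

94.2 nmol/s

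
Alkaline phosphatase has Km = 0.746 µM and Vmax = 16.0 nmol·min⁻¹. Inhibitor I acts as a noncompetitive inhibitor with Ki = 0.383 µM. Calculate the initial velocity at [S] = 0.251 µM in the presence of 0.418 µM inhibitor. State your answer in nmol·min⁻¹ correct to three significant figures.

With α = 1 + [I]/Ki = 1 + 0.418/0.383 = 2.091, the noncompetitive rate law is v = (Vmax/α)·[S] / (Km + [S]).
v = (16.0/2.091)×0.251 / (0.746 + 0.251) = 1.920/0.9970 = 1.93 nmol·min⁻¹.

1.93 nmol·min⁻¹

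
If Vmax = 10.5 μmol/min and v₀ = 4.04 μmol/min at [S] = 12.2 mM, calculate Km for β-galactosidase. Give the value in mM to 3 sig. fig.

From v = Vmax[S]/(Km+[S]), Km = [S](Vmax − v)/v.
Km = 12.2 × (10.5 − 4.04) / 4.04 = 78.81/4.04 = 19.5 mM.

19.5 mM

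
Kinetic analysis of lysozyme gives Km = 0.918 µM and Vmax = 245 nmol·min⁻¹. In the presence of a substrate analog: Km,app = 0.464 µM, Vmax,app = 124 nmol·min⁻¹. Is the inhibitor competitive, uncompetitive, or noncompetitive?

uncompetitive

Both Km and Vmax decrease by the same factor (~1.98-fold) — characteristic of uncompetitive inhibition.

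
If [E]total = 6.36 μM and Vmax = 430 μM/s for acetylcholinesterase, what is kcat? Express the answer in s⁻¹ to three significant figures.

kcat = Vmax/[E]total = 430 μM/s / 6.36 μM = 67.6 s⁻¹.

67.6 s⁻¹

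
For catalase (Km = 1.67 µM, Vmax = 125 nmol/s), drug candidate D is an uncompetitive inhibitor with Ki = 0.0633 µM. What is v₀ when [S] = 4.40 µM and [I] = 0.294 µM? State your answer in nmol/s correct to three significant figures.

With α = 1 + [I]/Ki = 1 + 0.294/0.0633 = 5.645, the uncompetitive rate law is v = (Vmax/α)·[S] / (Km/α + [S]).
v = (125/5.645)×4.40 / (1.67/5.645 + 4.40) = 97.44/4.696 = 20.8 nmol/s.

20.8 nmol/s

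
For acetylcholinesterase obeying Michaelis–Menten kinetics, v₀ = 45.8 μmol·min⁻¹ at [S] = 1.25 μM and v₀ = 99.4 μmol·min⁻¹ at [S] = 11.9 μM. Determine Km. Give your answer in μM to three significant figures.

From v = Vmax[S]/(Km+[S]), each point gives Vmax = v(Km+[S])/[S].
Equating: 45.8(Km+1.25)/1.25 = 99.4(Km+11.9)/11.9.
36.64·Km + 45.8 = 8.353·Km + 99.4, so (36.64 − 8.353)·Km = 99.4 − 45.8.
Km = 53.60/28.29 = 1.89 μM; then Vmax = 45.8(1.89+1.25)/1.25 = 115 μmol·min⁻¹.

1.89 μM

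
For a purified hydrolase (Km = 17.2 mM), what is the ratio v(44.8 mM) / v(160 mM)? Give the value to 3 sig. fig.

0.800

The fractional saturations are [S]/(Km+[S]) = 160/177.2 = 0.9029 and 44.8/62.00 = 0.7226.
v₂/v₁ is just their ratio: 0.7226/0.9029 = 0.800.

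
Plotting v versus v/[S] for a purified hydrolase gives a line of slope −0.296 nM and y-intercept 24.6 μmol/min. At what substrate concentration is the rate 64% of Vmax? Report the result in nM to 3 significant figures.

0.526 nM

The Eadie–Hofstee slope gives Km = 0.296 nM (slope = −Km).
v/Vmax = [S]/(Km+[S]) = 0.64 ⇒ [S] = Km·0.64/(1−0.64) = 0.296 × 1.778 = 0.526 nM.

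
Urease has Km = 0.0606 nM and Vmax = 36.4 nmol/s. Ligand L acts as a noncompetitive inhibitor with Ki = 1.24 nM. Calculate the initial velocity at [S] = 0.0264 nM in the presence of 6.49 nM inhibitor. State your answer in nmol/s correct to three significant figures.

α = 1 + [I]/Ki = 1 + 6.49/1.24 = 6.234.
For a noncompetitive inhibitor, Vmax is reduced to Vmax/α while Km is unchanged: Km,app = 0.0606 nM, Vmax,app = 5.84 nmol/s.
v = Vmax,app·[S]/(Km,app + [S]) = 5.84 × 0.0264/(0.0606 + 0.0264) = 1.77 nmol/s.

1.77 nmol/s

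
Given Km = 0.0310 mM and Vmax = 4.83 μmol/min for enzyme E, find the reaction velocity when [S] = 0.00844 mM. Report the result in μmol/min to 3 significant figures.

[S]/(Km+[S]) = 0.00844/0.03944 = 0.2140, the fractional saturation.
v = 0.2140 × Vmax = 0.2140 × 4.83 = 1.03 μmol/min.

1.03 μmol/min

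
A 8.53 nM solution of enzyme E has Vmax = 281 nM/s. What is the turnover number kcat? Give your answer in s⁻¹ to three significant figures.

32.9 s⁻¹

kcat = Vmax/[E]total = 281 nM/s / 8.53 nM = 32.9 s⁻¹.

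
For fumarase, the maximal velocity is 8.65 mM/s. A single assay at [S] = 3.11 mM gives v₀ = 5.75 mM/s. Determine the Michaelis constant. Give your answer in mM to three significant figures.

1.57 mM

v/Vmax = 5.75/8.65 = 0.6647 = [S]/(Km+[S]).
So Km + [S] = [S]/0.6647 = 4.679 mM, giving Km = 4.679 − 3.11 = 1.57 mM.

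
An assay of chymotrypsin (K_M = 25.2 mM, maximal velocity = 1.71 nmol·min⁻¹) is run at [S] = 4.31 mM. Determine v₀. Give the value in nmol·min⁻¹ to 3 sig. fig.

0.250 nmol·min⁻¹

v = Vmax·[S]/(Km + [S]) = 1.71 × 4.31 / (25.2 + 4.31)
  = 7.370 / 29.51 = 0.250 nmol·min⁻¹.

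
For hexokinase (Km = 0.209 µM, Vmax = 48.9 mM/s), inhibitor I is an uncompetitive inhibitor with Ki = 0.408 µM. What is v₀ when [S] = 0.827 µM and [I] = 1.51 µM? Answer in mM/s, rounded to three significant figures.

α = 1 + [I]/Ki = 1 + 1.51/0.408 = 4.701.
For an uncompetitive inhibitor, both parameters are divided by α, giving Vmax/α and Km/α: Km,app = 0.0445 µM, Vmax,app = 10.4 mM/s.
v = Vmax,app·[S]/(Km,app + [S]) = 10.4 × 0.827/(0.0445 + 0.827) = 9.87 mM/s.

9.87 mM/s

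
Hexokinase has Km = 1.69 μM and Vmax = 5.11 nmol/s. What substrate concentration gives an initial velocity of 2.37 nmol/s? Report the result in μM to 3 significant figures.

1.46 μM

The required fractional saturation is v/Vmax = 2.37/5.11 = 0.4638.
Then [S]/(Km+[S]) = 0.4638 ⇒ [S] = 1.69 × 0.4638/(1 − 0.4638) = 1.46 μM.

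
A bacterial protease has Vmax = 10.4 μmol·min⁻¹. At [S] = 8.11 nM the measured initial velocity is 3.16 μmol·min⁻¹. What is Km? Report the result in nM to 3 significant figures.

18.6 nM

v/Vmax = 3.16/10.4 = 0.3038 = [S]/(Km+[S]).
So Km + [S] = [S]/0.3038 = 26.69 nM, giving Km = 26.69 − 8.11 = 18.6 nM.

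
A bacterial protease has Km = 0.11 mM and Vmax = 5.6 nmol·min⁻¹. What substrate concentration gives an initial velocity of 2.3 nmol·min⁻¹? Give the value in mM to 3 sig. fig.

Rearranging v = Vmax[S]/(Km+[S]) gives [S] = Km·v/(Vmax − v).
[S] = 0.11 × 2.3 / (5.6 − 2.3) = 0.2530/3.300 = 0.0767 mM.

0.0767 mM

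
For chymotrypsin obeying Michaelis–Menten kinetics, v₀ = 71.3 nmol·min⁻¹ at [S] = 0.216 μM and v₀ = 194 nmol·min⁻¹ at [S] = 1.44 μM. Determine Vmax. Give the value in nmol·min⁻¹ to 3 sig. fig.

279 nmol·min⁻¹

In reciprocal form, 1/v = (Km/Vmax)·(1/[S]) + 1/Vmax. The two points give (1/[S], 1/v) = (4.630, 0.01403) and (0.6944, 0.005155).
Slope = (0.01403 − 0.005155)/(4.630 − 0.6944) = 0.002254; intercept = 0.01403 − 0.002254×4.630 = 0.003589.
Vmax = 1/intercept = 279 nmol·min⁻¹; Km = slope × Vmax = 0.002254 × 279 = 0.628 μM.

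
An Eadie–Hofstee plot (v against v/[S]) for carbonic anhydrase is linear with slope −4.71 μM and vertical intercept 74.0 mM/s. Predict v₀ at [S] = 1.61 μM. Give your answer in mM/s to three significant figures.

18.9 mM/s

In the Eadie–Hofstee form v = Vmax − Km·(v/[S]), the slope is −Km and the intercept is Vmax, so Km = 4.71 μM and Vmax = 74.0 mM/s.
v = 74.0 × 1.61/(4.71 + 1.61) = 18.9 mM/s.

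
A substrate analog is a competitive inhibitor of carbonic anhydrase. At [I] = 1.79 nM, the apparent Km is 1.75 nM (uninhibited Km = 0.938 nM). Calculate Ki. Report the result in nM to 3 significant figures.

Competitive: Km,app = α·Km with α = 1 + [I]/Ki.
α = Km,app/Km = 1.75/0.938 = 1.866.
Since α = 1 + [I]/Ki, [I]/Ki = 1.866 − 1 = 0.8657 and Ki = 1.79/0.8657 = 2.07 nM.

2.07 nM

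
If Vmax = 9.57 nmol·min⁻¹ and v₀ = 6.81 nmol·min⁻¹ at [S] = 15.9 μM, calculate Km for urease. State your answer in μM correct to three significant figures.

6.44 μM

From v = Vmax[S]/(Km+[S]), Km = [S](Vmax − v)/v.
Km = 15.9 × (9.57 − 6.81) / 6.81 = 43.88/6.81 = 6.44 μM.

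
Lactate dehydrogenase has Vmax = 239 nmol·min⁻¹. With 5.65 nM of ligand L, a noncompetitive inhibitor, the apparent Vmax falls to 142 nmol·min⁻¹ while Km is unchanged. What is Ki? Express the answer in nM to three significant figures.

8.27 nM

Noncompetitive: Vmax,app = Vmax/α with α = 1 + [I]/Ki.
α = Vmax/Vmax,app = 239/142 = 1.683.
Ki = [I]/(α − 1) = 5.65/0.6831 = 8.27 nM.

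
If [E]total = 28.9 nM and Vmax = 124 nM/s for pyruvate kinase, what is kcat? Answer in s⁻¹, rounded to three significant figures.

kcat = Vmax/[E]total = 124 nM/s / 28.9 nM = 4.29 s⁻¹.

4.29 s⁻¹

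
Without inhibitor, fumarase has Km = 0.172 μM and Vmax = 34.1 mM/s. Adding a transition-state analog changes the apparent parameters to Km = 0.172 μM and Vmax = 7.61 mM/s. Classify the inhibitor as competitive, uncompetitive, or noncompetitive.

Vmax decreases (34.1 → 7.61 mM/s) while Km is unchanged — pure noncompetitive inhibition.

noncompetitive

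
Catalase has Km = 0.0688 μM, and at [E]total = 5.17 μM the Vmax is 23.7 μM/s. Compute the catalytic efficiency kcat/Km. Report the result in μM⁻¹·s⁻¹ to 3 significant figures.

66.6 μM⁻¹·s⁻¹

kcat = Vmax/[E]total = 23.7/5.17 = 4.58 s⁻¹.
kcat/Km = 4.58/0.0688 = 66.6 μM⁻¹·s⁻¹.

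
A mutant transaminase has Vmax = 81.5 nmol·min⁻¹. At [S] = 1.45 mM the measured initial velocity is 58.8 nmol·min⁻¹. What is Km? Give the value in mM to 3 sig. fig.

From v = Vmax[S]/(Km+[S]), Km = [S](Vmax − v)/v.
Km = 1.45 × (81.5 − 58.8) / 58.8 = 32.92/58.8 = 0.560 mM.

0.560 mM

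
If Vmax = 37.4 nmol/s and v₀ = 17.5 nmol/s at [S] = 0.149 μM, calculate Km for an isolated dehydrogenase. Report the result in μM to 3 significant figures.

From v = Vmax[S]/(Km+[S]), Km = [S](Vmax − v)/v.
Km = 0.149 × (37.4 − 17.5) / 17.5 = 2.965/17.5 = 0.169 μM.

0.169 μM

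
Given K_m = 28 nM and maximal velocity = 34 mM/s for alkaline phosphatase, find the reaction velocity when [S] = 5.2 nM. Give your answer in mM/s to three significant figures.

5.33 mM/s

[S]/(Km+[S]) = 5.2/33.20 = 0.1566, the fractional saturation.
v = 0.1566 × Vmax = 0.1566 × 34 = 5.33 mM/s.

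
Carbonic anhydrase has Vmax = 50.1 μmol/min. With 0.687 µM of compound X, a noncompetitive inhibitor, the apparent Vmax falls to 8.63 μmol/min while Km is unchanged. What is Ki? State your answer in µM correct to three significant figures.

0.143 µM

Noncompetitive: Vmax,app = Vmax/α with α = 1 + [I]/Ki.
α = Vmax/Vmax,app = 50.1/8.63 = 5.805.
Ki = [I]/(α − 1) = 0.687/4.805 = 0.143 µM.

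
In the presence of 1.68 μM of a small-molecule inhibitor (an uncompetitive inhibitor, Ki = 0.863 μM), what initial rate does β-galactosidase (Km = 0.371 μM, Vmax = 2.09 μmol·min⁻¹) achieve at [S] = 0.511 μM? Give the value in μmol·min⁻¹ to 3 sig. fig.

With α = 1 + [I]/Ki = 1 + 1.68/0.863 = 2.947, the uncompetitive rate law is v = (Vmax/α)·[S] / (Km/α + [S]).
v = (2.09/2.947)×0.511 / (0.371/2.947 + 0.511) = 0.3624/0.6369 = 0.569 μmol·min⁻¹.

0.569 μmol·min⁻¹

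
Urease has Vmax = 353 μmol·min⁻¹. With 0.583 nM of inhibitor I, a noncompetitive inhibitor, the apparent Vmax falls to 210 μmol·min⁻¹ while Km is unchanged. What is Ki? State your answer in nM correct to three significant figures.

Noncompetitive: Vmax,app = Vmax/α with α = 1 + [I]/Ki.
α = Vmax/Vmax,app = 353/210 = 1.681.
Ki = [I]/(α − 1) = 0.583/0.6810 = 0.856 nM.

0.856 nM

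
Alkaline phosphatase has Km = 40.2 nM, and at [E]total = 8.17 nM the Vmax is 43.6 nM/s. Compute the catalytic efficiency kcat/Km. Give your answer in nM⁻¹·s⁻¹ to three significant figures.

kcat = Vmax/[E]total = 43.6/8.17 = 5.34 s⁻¹.
kcat/Km = 5.34/40.2 = 0.133 nM⁻¹·s⁻¹.

0.133 nM⁻¹·s⁻¹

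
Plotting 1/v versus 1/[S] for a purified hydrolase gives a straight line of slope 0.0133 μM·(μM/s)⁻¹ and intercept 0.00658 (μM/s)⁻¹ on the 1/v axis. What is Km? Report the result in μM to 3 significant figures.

y-intercept = 1/Vmax ⇒ Vmax = 152 μM/s; slope = Km/Vmax ⇒ Km = slope × Vmax.
Km = 0.0133 × 152 = 2.02 μM.

2.02 μM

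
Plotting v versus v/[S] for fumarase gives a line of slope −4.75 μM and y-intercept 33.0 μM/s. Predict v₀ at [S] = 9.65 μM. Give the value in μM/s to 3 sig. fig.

In the Eadie–Hofstee form v = Vmax − Km·(v/[S]), the slope is −Km and the intercept is Vmax, so Km = 4.75 μM and Vmax = 33.0 μM/s.
v = 33.0 × 9.65/(4.75 + 9.65) = 22.1 μM/s.

22.1 μM/s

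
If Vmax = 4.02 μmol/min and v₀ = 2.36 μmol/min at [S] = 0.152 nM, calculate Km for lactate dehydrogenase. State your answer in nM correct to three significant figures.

From v = Vmax[S]/(Km+[S]), Km = [S](Vmax − v)/v.
Km = 0.152 × (4.02 − 2.36) / 2.36 = 0.2523/2.36 = 0.107 nM.

0.107 nM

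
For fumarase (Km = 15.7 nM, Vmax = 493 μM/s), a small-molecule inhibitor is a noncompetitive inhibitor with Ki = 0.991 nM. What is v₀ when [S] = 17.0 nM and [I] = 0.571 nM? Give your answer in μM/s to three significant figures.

163 μM/s

α = 1 + [I]/Ki = 1 + 0.571/0.991 = 1.576.
For a noncompetitive inhibitor, Vmax is reduced to Vmax/α while Km is unchanged: Km,app = 15.7 nM, Vmax,app = 313 μM/s.
v = Vmax,app·[S]/(Km,app + [S]) = 313 × 17.0/(15.7 + 17.0) = 163 μM/s.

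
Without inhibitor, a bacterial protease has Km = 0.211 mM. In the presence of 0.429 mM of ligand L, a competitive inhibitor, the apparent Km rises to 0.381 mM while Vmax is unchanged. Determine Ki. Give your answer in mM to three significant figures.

Competitive: Km,app = α·Km with α = 1 + [I]/Ki.
α = Km,app/Km = 0.381/0.211 = 1.806.
Ki = [I]/(α − 1) = 0.429/0.8057 = 0.532 mM.

0.532 mM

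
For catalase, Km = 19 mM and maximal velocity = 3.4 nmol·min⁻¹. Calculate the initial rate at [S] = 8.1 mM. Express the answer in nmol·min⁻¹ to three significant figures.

1.02 nmol·min⁻¹

v = Vmax·[S]/(Km + [S]) = 3.4 × 8.1 / (19 + 8.1)
  = 27.54 / 27.10 = 1.02 nmol·min⁻¹.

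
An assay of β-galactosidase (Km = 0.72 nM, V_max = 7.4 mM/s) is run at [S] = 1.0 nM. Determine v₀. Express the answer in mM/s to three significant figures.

[S]/(Km+[S]) = 1.0/1.720 = 0.5814, the fractional saturation.
v = 0.5814 × Vmax = 0.5814 × 7.4 = 4.30 mM/s.

4.30 mM/s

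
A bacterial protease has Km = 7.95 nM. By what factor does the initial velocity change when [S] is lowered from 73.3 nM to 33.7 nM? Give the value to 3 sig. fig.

0.897

The fractional saturations are [S]/(Km+[S]) = 73.3/81.25 = 0.9022 and 33.7/41.65 = 0.8091.
v₂/v₁ is just their ratio: 0.8091/0.9022 = 0.897.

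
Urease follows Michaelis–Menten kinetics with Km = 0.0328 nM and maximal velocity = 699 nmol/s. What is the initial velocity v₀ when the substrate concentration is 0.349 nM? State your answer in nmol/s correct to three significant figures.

v = Vmax·[S]/(Km + [S]) = 699 × 0.349 / (0.0328 + 0.349)
  = 244.0 / 0.3818 = 639 nmol/s.

639 nmol/s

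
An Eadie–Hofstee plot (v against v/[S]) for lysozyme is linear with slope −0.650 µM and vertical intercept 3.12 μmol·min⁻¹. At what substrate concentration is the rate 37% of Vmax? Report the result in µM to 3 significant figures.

0.382 µM

The Eadie–Hofstee slope gives Km = 0.650 µM (slope = −Km).
v/Vmax = [S]/(Km+[S]) = 0.37 ⇒ [S] = Km·0.37/(1−0.37) = 0.650 × 0.5873 = 0.382 µM.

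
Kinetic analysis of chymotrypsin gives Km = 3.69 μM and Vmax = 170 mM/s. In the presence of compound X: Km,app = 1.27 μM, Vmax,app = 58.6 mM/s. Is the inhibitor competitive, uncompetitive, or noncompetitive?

Both Km and Vmax decrease by the same factor (~2.90-fold) — characteristic of uncompetitive inhibition.

uncompetitive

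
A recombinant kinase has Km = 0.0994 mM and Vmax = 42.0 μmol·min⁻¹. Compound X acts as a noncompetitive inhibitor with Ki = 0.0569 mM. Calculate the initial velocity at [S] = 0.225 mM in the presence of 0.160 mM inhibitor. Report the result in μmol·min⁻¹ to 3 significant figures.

7.64 μmol·min⁻¹

With α = 1 + [I]/Ki = 1 + 0.160/0.0569 = 3.812, the noncompetitive rate law is v = (Vmax/α)·[S] / (Km + [S]).
v = (42.0/3.812)×0.225 / (0.0994 + 0.225) = 2.479/0.3244 = 7.64 μmol·min⁻¹.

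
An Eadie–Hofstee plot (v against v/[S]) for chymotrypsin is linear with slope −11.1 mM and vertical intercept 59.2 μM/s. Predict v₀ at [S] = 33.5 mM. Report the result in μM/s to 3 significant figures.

In the Eadie–Hofstee form v = Vmax − Km·(v/[S]), the slope is −Km and the intercept is Vmax, so Km = 11.1 mM and Vmax = 59.2 μM/s.
v = 59.2 × 33.5/(11.1 + 33.5) = 44.5 μM/s.

44.5 μM/s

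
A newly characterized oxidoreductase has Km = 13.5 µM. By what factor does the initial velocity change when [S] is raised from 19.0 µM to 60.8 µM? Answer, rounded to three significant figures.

1.40

The fractional saturations are [S]/(Km+[S]) = 19.0/32.50 = 0.5846 and 60.8/74.30 = 0.8183.
v₂/v₁ is just their ratio: 0.8183/0.5846 = 1.40.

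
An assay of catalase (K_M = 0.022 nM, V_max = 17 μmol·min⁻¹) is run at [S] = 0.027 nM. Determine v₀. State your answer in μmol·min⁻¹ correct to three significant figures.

9.37 μmol·min⁻¹

[S]/(Km+[S]) = 0.027/0.04900 = 0.5510, the fractional saturation.
v = 0.5510 × Vmax = 0.5510 × 17 = 9.37 μmol·min⁻¹.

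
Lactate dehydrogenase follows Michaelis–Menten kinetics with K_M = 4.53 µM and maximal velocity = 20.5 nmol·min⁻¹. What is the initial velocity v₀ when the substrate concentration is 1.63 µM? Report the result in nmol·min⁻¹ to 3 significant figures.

v = Vmax·[S]/(Km + [S]) = 20.5 × 1.63 / (4.53 + 1.63)
  = 33.42 / 6.160 = 5.42 nmol·min⁻¹.

5.42 nmol·min⁻¹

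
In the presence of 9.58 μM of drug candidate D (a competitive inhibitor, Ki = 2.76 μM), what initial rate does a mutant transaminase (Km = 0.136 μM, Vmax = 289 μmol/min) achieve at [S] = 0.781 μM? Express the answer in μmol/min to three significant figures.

162 μmol/min

With α = 1 + [I]/Ki = 1 + 9.58/2.76 = 4.471, the competitive rate law is v = Vmax[S] / (αKm + [S]).
v = 289×0.781 / (4.471×0.136 + 0.781) = 225.7/1.389 = 162 μmol/min.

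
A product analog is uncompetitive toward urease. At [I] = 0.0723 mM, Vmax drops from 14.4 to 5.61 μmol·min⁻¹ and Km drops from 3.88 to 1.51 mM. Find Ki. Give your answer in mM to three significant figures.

Uncompetitive: Vmax,app = Vmax/α (and Km,app = Km/α) with α = 1 + [I]/Ki.
α = Vmax/Vmax,app = 14.4/5.61 = 2.567.
Ki = [I]/(α − 1) = 0.0723/1.567 = 0.0461 mM.

0.0461 mM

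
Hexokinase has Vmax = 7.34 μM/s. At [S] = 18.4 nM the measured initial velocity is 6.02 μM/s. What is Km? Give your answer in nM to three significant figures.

v/Vmax = 6.02/7.34 = 0.8202 = [S]/(Km+[S]).
So Km + [S] = [S]/0.8202 = 22.43 nM, giving Km = 22.43 − 18.4 = 4.03 nM.

4.03 nM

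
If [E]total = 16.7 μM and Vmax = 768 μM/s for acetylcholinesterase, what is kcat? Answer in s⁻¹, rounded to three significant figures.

kcat = Vmax/[E]total = 768 μM/s / 16.7 μM = 46.0 s⁻¹.

46.0 s⁻¹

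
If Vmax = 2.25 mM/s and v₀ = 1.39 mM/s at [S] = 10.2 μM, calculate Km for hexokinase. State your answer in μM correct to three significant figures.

From v = Vmax[S]/(Km+[S]), Km = [S](Vmax − v)/v.
Km = 10.2 × (2.25 − 1.39) / 1.39 = 8.772/1.39 = 6.31 μM.

6.31 μM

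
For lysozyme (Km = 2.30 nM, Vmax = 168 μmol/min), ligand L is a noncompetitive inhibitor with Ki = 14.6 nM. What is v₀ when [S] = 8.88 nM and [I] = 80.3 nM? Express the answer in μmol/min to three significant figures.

α = 1 + [I]/Ki = 1 + 80.3/14.6 = 6.500.
For a noncompetitive inhibitor, Vmax is reduced to Vmax/α while Km is unchanged: Km,app = 2.30 nM, Vmax,app = 25.8 μmol/min.
v = Vmax,app·[S]/(Km,app + [S]) = 25.8 × 8.88/(2.30 + 8.88) = 20.5 μmol/min.

20.5 μmol/min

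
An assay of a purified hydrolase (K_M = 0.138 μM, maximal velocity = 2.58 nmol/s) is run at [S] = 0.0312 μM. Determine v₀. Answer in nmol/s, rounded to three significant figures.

[S]/(Km+[S]) = 0.0312/0.1692 = 0.1844, the fractional saturation.
v = 0.1844 × Vmax = 0.1844 × 2.58 = 0.476 nmol/s.

0.476 nmol/s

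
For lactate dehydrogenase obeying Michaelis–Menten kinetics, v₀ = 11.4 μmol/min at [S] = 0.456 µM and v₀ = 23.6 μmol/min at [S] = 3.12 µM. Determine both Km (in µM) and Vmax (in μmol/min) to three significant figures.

In reciprocal form, 1/v = (Km/Vmax)·(1/[S]) + 1/Vmax. The two points give (1/[S], 1/v) = (2.193, 0.08772) and (0.3205, 0.04237).
Slope = (0.08772 − 0.04237)/(2.193 − 0.3205) = 0.02422; intercept = 0.08772 − 0.02422×2.193 = 0.03461.
Vmax = 1/intercept = 28.9 μmol/min; Km = slope × Vmax = 0.02422 × 28.9 = 0.700 µM.

Km = 0.700 µM; Vmax = 28.9 μmol/min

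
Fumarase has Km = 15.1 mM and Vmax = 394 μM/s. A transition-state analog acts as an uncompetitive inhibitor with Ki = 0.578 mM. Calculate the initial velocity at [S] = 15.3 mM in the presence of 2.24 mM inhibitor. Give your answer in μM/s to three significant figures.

With α = 1 + [I]/Ki = 1 + 2.24/0.578 = 4.875, the uncompetitive rate law is v = (Vmax/α)·[S] / (Km/α + [S]).
v = (394/4.875)×15.3 / (15.1/4.875 + 15.3) = 1236/18.40 = 67.2 μM/s.

67.2 μM/s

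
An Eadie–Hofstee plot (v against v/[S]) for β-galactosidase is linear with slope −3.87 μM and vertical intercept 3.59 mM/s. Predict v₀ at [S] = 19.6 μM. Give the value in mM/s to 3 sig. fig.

In the Eadie–Hofstee form v = Vmax − Km·(v/[S]), the slope is −Km and the intercept is Vmax, so Km = 3.87 μM and Vmax = 3.59 mM/s.
v = 3.59 × 19.6/(3.87 + 19.6) = 3.00 mM/s.

3.00 mM/s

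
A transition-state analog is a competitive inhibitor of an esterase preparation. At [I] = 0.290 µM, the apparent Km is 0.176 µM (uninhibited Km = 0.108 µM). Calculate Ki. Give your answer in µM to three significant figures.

Competitive: Km,app = α·Km with α = 1 + [I]/Ki.
α = Km,app/Km = 0.176/0.108 = 1.630.
Ki = [I]/(α − 1) = 0.290/0.6296 = 0.461 µM.

0.461 µM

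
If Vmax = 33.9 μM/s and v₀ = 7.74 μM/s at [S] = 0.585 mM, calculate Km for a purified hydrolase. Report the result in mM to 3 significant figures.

From v = Vmax[S]/(Km+[S]), Km = [S](Vmax − v)/v.
Km = 0.585 × (33.9 − 7.74) / 7.74 = 15.30/7.74 = 1.98 mM.

1.98 mM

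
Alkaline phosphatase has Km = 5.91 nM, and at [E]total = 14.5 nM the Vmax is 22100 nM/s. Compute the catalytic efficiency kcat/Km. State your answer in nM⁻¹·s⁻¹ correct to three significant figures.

kcat = Vmax/[E]total = 22100/14.5 = 1520 s⁻¹.
kcat/Km = 1520/5.91 = 258 nM⁻¹·s⁻¹.

258 nM⁻¹·s⁻¹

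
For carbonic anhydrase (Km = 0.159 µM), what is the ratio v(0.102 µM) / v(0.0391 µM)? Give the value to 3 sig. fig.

The fractional saturations are [S]/(Km+[S]) = 0.0391/0.1981 = 0.1974 and 0.102/0.2610 = 0.3908.
v₂/v₁ is just their ratio: 0.3908/0.1974 = 1.98.

1.98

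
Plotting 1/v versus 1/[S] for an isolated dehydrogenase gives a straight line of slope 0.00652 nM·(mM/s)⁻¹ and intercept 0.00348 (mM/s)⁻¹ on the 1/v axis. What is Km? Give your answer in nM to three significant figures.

y-intercept = 1/Vmax ⇒ Vmax = 287 mM/s; slope = Km/Vmax ⇒ Km = slope × Vmax.
Km = 0.00652 × 287 = 1.87 nM.

1.87 nM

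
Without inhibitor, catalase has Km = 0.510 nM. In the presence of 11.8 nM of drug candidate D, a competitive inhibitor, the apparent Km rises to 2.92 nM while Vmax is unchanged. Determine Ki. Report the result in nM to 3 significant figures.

Competitive: Km,app = α·Km with α = 1 + [I]/Ki.
α = Km,app/Km = 2.92/0.510 = 5.725.
Since α = 1 + [I]/Ki, [I]/Ki = 5.725 − 1 = 4.725 and Ki = 11.8/4.725 = 2.50 nM.

2.50 nM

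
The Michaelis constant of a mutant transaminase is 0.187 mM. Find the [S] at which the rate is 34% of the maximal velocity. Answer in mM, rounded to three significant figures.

0.0963 mM

v/Vmax = [S]/(Km+[S]) = 0.34, so [S] = Km·0.34/(1 − 0.34) = 0.187 × 0.5152.
[S] = 0.0963 mM.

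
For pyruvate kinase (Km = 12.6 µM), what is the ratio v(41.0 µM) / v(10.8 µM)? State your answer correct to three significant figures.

1.66

The fractional saturations are [S]/(Km+[S]) = 10.8/23.40 = 0.4615 and 41.0/53.60 = 0.7649.
v₂/v₁ is just their ratio: 0.7649/0.4615 = 1.66.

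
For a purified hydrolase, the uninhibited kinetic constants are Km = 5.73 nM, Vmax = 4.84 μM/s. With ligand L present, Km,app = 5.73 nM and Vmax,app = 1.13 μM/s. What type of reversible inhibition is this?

noncompetitive

Vmax decreases (4.84 → 1.13 μM/s) while Km is unchanged — pure noncompetitive inhibition.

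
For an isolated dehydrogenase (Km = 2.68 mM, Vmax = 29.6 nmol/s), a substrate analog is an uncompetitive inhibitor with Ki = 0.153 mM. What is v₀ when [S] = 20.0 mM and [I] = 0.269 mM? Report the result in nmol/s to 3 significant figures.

With α = 1 + [I]/Ki = 1 + 0.269/0.153 = 2.758, the uncompetitive rate law is v = (Vmax/α)·[S] / (Km/α + [S]).
v = (29.6/2.758)×20.0 / (2.68/2.758 + 20.0) = 214.6/20.97 = 10.2 nmol/s.

10.2 nmol/s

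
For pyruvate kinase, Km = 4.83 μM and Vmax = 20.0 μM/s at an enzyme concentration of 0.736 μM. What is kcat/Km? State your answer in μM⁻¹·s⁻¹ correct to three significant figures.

kcat = Vmax/[E]total = 20.0/0.736 = 27.2 s⁻¹.
kcat/Km = 27.2/4.83 = 5.63 μM⁻¹·s⁻¹.

5.63 μM⁻¹·s⁻¹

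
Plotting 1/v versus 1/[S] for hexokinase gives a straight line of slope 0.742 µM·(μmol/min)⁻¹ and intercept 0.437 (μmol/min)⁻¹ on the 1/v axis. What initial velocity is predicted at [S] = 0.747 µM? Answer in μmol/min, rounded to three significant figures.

0.699 μmol/min

The y-intercept is 1/Vmax, so Vmax = 1/0.437 = 2.29 μmol/min.
The slope is Km/Vmax, so Km = 0.742 × 2.29 = 1.70 µM.
Then v = 2.29 × 0.747/(1.70 + 0.747) = 0.699 μmol/min.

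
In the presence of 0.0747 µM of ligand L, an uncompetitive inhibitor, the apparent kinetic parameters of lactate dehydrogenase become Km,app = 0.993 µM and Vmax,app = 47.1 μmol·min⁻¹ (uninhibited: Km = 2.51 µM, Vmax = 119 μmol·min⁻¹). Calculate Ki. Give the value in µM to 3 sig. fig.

0.0489 µM

Uncompetitive: Vmax,app = Vmax/α (and Km,app = Km/α) with α = 1 + [I]/Ki.
α = Vmax/Vmax,app = 119/47.1 = 2.527.
Ki = [I]/(α − 1) = 0.0747/1.527 = 0.0489 µM.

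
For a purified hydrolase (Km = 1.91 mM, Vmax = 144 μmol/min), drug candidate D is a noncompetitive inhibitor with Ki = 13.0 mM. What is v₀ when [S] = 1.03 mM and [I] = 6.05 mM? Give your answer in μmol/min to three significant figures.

With α = 1 + [I]/Ki = 1 + 6.05/13.0 = 1.465, the noncompetitive rate law is v = (Vmax/α)·[S] / (Km + [S]).
v = (144/1.465)×1.03 / (1.91 + 1.03) = 101.2/2.940 = 34.4 μmol/min.

34.4 μmol/min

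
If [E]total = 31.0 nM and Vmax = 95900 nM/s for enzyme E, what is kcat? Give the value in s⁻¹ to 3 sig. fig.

kcat = Vmax/[E]total = 95900 nM/s / 31.0 nM = 3090 s⁻¹.

3090 s⁻¹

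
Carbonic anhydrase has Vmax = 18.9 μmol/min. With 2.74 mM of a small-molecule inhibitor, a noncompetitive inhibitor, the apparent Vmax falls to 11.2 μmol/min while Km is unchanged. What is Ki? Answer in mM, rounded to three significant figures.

Noncompetitive: Vmax,app = Vmax/α with α = 1 + [I]/Ki.
α = Vmax/Vmax,app = 18.9/11.2 = 1.688.
Ki = [I]/(α − 1) = 2.74/0.6875 = 3.99 mM.

3.99 mM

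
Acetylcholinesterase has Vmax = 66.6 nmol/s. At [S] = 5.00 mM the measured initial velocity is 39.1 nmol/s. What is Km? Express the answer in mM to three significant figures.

3.52 mM

From v = Vmax[S]/(Km+[S]), Km = [S](Vmax − v)/v.
Km = 5.00 × (66.6 − 39.1) / 39.1 = 137.5/39.1 = 3.52 mM.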